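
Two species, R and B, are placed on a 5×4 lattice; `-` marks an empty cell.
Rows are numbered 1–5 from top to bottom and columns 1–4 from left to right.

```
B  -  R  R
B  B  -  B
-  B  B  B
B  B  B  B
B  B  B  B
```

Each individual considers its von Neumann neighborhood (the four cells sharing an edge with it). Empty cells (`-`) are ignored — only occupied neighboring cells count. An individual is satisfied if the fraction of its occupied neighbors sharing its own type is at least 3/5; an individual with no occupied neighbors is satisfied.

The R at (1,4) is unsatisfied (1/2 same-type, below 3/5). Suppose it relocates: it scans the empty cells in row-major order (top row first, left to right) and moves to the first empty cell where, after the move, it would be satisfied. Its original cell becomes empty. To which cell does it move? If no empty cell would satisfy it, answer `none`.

none

Vacating (1,4). Empty cells in order:
  (1,2): 1/3 same-type → still unsatisfied.
  (2,3): 1/4 same-type → still unsatisfied.
  (3,1): 0/3 same-type → still unsatisfied.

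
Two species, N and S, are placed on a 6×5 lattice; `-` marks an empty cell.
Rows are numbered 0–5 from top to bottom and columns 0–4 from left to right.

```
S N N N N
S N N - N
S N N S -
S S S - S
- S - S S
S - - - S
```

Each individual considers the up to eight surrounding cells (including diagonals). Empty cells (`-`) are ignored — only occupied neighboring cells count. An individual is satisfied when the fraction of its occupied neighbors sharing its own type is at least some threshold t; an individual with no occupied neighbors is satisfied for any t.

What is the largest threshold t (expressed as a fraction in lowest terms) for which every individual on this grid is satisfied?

(0,0)S 1/3
(0,1)N 3/5
(0,2)N 4/4
(0,3)N 4/4
(0,4)N 2/2
(1,0)S 2/5
(1,1)N 5/8
(1,2)N 6/7
(1,4)N 2/3
(2,0)S 3/5
(2,1)N 3/8
(2,2)N 3/6
(2,3)S 2/5
(3,0)S 3/4
(3,1)S 4/6
(3,2)S 4/6
(3,4)S 3/3
(4,1)S 4/4
(4,3)S 4/4
(4,4)S 3/3
(5,0)S 1/1
(5,4)S 2/2
The smallest same-type fraction is 1/3 at (0,0), which reduces to 1/3. Any threshold above that leaves this individual unsatisfied.

1/3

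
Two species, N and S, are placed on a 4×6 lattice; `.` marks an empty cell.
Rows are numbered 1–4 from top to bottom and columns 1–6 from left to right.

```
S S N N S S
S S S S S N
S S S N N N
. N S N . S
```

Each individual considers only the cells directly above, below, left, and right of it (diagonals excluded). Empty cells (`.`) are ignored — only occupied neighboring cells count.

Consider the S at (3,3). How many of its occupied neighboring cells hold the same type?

Occupied neighbors of (3,3): (2,3)=S, (4,3)=S, (3,2)=S, (3,4)=N.
Same type (S): 3 of 4.

3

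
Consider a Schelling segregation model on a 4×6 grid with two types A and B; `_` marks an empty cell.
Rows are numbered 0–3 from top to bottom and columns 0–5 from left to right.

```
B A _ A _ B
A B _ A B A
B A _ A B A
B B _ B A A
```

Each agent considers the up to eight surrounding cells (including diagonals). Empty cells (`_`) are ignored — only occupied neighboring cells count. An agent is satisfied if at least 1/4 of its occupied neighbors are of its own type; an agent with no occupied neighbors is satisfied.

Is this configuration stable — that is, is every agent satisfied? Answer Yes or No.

Row 0: (0,0)B 1/3 satisfied · (0,1)A 1/3 satisfied · (0,3)A 1/2 satisfied · (0,5)B 1/2 satisfied
Row 1: (1,0)A 2/5 satisfied · (1,1)B 2/5 satisfied · (1,3)A 2/4 satisfied · (1,4)B 2/7 satisfied · (1,5)A 1/4 satisfied
Row 2: (2,0)B 3/5 satisfied · (2,1)A 1/5 not · (2,3)A 2/5 satisfied · (2,4)B 2/8 satisfied · (2,5)A 3/5 satisfied
Row 3: (3,0)B 2/3 satisfied · (3,1)B 2/3 satisfied · (3,3)B 1/3 satisfied · (3,4)A 3/5 satisfied · (3,5)A 2/3 satisfied
For instance (2,1) has only 1/5 same-type neighbors, below 1/4.

No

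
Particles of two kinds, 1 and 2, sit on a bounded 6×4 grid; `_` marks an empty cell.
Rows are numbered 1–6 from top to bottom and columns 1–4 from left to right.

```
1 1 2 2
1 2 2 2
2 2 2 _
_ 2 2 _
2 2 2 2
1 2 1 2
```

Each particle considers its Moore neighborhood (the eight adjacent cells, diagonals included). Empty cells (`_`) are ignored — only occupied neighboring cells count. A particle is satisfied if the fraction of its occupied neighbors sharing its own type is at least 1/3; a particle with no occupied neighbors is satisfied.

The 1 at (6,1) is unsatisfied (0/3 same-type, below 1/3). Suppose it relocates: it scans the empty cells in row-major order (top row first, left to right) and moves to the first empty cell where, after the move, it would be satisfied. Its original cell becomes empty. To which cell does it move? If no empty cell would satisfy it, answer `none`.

none

Vacating (6,1). Empty cells in order:
  (3,4): 0/4 same-type → still unsatisfied.
  (4,1): 0/5 same-type → still unsatisfied.
  (4,4): 0/4 same-type → still unsatisfied.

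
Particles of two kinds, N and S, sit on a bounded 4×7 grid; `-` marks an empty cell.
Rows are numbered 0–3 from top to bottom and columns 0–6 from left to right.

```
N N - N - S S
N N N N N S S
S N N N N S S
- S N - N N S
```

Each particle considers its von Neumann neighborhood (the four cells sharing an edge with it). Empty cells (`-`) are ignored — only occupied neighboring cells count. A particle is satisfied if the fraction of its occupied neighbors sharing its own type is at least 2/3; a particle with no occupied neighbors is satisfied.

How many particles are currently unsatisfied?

7

Row 0: (0,0)N 2/2 ok · (0,1)N 2/2 ok · (0,3)N 1/1 ok · (0,5)S 2/2 ok · (0,6)S 2/2 ok
Row 1: (1,0)N 2/3 ok · (1,1)N 4/4 ok · (1,2)N 3/3 ok · (1,3)N 4/4 ok · (1,4)N 2/3 ok · (1,5)S 3/4 ok · (1,6)S 3/3 ok
Row 2: (2,0)S 0/2 unhappy · (2,1)N 2/4 unhappy · (2,2)N 4/4 ok · (2,3)N 3/3 ok · (2,4)N 3/4 ok · (2,5)S 2/4 unhappy · (2,6)S 3/3 ok
Row 3: (3,1)S 0/2 unhappy · (3,2)N 1/2 unhappy · (3,4)N 2/2 ok · (3,5)N 1/3 unhappy · (3,6)S 1/2 unhappy
Unsatisfied: (2,0), (2,1), (2,5), (3,1), (3,2), (3,5), (3,6) — 7 in total.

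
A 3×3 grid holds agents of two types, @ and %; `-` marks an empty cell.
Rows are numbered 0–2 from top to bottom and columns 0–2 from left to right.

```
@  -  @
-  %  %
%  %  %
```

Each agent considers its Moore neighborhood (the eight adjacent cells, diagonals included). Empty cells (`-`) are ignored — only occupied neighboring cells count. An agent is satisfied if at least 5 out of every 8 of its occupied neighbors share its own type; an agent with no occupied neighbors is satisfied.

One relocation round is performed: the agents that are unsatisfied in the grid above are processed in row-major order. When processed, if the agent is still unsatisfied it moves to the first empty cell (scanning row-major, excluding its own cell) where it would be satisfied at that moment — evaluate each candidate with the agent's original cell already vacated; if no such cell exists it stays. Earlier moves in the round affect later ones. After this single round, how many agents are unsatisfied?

Initially unsatisfied (in order): (0,0), (0,2).
  (0,0): no empty cell satisfies it; stays.
  (0,2): no empty cell satisfies it; stays.
Resulting grid:
@ - @
- % %
% % %
Unsatisfied now: (0,0), (0,2).

2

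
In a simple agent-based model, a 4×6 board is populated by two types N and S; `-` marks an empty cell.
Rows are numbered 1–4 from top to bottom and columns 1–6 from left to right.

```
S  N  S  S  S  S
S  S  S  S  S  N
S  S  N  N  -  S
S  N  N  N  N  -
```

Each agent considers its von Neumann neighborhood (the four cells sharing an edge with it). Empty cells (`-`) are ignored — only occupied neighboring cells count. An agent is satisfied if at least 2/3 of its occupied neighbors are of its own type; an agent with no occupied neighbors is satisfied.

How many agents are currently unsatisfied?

(1,1)S 1/2 not
(1,2)N 0/3 not
(1,3)S 2/3 satisfied
(1,4)S 3/3 satisfied
(1,5)S 3/3 satisfied
(1,6)S 1/2 not
(2,1)S 3/3 satisfied
(2,2)S 3/4 satisfied
(2,3)S 3/4 satisfied
(2,4)S 3/4 satisfied
(2,5)S 2/3 satisfied
(2,6)N 0/3 not
(3,1)S 3/3 satisfied
(3,2)S 2/4 not
(3,3)N 2/4 not
(3,4)N 2/3 satisfied
(3,6)S 0/1 not
(4,1)S 1/2 not
(4,2)N 1/3 not
(4,3)N 3/3 satisfied
(4,4)N 3/3 satisfied
(4,5)N 1/1 satisfied
Unsatisfied: (1,1), (1,2), (1,6), (2,6), (3,2), (3,3), (3,6), (4,1), (4,2) — 9 in total.

9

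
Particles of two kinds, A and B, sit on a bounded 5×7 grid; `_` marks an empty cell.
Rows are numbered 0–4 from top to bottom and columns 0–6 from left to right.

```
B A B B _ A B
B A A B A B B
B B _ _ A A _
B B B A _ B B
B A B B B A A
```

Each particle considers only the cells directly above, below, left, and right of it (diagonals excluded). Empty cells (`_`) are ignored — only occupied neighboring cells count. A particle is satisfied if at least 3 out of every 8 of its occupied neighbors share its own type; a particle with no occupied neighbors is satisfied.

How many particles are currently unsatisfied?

12

Row 0: (0,0)B 1/2 ✓ · (0,1)A 1/3 ✗ · (0,2)B 1/3 ✗ · (0,3)B 2/2 ✓ · (0,5)A 0/2 ✗ · (0,6)B 1/2 ✓
Row 1: (1,0)B 2/3 ✓ · (1,1)A 2/4 ✓ · (1,2)A 1/3 ✗ · (1,3)B 1/3 ✗ · (1,4)A 1/3 ✗ · (1,5)B 1/4 ✗ · (1,6)B 2/2 ✓
Row 2: (2,0)B 3/3 ✓ · (2,1)B 2/3 ✓ · (2,4)A 2/2 ✓ · (2,5)A 1/3 ✗
Row 3: (3,0)B 3/3 ✓ · (3,1)B 3/4 ✓ · (3,2)B 2/3 ✓ · (3,3)A 0/2 ✗ · (3,5)B 1/3 ✗ · (3,6)B 1/2 ✓
Row 4: (4,0)B 1/2 ✓ · (4,1)A 0/3 ✗ · (4,2)B 2/3 ✓ · (4,3)B 2/3 ✓ · (4,4)B 1/2 ✓ · (4,5)A 1/3 ✗ · (4,6)A 1/2 ✓
Unsatisfied: (0,1), (0,2), (0,5), (1,2), (1,3), (1,4), (1,5), (2,5), (3,3), (3,5), (4,1), (4,5) — 12 in total.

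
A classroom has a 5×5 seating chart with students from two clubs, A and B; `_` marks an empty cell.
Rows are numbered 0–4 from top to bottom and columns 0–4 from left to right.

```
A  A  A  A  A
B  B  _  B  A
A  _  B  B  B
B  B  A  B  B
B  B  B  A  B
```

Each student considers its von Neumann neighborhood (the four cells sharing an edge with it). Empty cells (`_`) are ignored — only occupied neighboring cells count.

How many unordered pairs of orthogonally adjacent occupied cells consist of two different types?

Scan each occupied cell's neighbors to the right and below so each pair is counted once.
From row 0: 3 unlike of 8 pairs (running 3/8).
From row 1: 3 unlike of 5 pairs (running 6/13).
From row 2: 2 unlike of 6 pairs (running 8/19).
From row 3: 4 unlike of 9 pairs (running 12/28).
From row 4: 2 unlike of 4 pairs (running 14/32).
Total adjacent occupied pairs: 32; unlike-type pairs: 14.

14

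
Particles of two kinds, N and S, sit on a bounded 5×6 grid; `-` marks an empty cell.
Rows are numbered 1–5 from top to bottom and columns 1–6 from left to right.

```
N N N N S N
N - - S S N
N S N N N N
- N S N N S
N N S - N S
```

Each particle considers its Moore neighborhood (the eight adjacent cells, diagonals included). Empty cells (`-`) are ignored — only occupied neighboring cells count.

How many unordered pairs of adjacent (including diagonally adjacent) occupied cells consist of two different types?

32

Scan each occupied cell's neighbors to the right and below (and the two forward diagonals) so each pair is counted once.
Row 1: N(1,1)–N(1,2)= N(1,1)–N(2,1)= N(1,2)–N(1,3)= N(1,2)–N(2,1)= N(1,3)–N(1,4)= N(1,3)–S(2,4)≠ N(1,4)–S(1,5)≠ N(1,4)–S(2,4)≠ N(1,4)–S(2,5)≠ S(1,5)–N(1,6)≠ S(1,5)–S(2,5)= S(1,5)–N(2,6)≠ S(1,5)–S(2,4)= N(1,6)–N(2,6)= N(1,6)–S(2,5)≠  → 7/15 unlike.
Row 2: N(2,1)–N(3,1)= N(2,1)–S(3,2)≠ S(2,4)–S(2,5)= S(2,4)–N(3,4)≠ S(2,4)–N(3,5)≠ S(2,4)–N(3,3)≠ S(2,5)–N(2,6)≠ S(2,5)–N(3,5)≠ S(2,5)–N(3,6)≠ S(2,5)–N(3,4)≠ N(2,6)–N(3,6)= N(2,6)–N(3,5)=  → 8/12 unlike.
Row 3: N(3,1)–S(3,2)≠ N(3,1)–N(4,2)= S(3,2)–N(3,3)≠ S(3,2)–N(4,2)≠ S(3,2)–S(4,3)= N(3,3)–N(3,4)= N(3,3)–S(4,3)≠ N(3,3)–N(4,4)= N(3,3)–N(4,2)= N(3,4)–N(3,5)= N(3,4)–N(4,4)= N(3,4)–N(4,5)= N(3,4)–S(4,3)≠ N(3,5)–N(3,6)= N(3,5)–N(4,5)= N(3,5)–S(4,6)≠ N(3,5)–N(4,4)= N(3,6)–S(4,6)≠ N(3,6)–N(4,5)=  → 7/19 unlike.
Row 4: N(4,2)–S(4,3)≠ N(4,2)–N(5,2)= N(4,2)–S(5,3)≠ N(4,2)–N(5,1)= S(4,3)–N(4,4)≠ S(4,3)–S(5,3)= S(4,3)–N(5,2)≠ N(4,4)–N(4,5)= N(4,4)–N(5,5)= N(4,4)–S(5,3)≠ N(4,5)–S(4,6)≠ N(4,5)–N(5,5)= N(4,5)–S(5,6)≠ S(4,6)–S(5,6)= S(4,6)–N(5,5)≠  → 8/15 unlike.
Row 5: N(5,1)–N(5,2)= N(5,2)–S(5,3)≠ N(5,5)–S(5,6)≠  → 2/3 unlike.
Total adjacent occupied pairs: 64; unlike-type pairs: 32.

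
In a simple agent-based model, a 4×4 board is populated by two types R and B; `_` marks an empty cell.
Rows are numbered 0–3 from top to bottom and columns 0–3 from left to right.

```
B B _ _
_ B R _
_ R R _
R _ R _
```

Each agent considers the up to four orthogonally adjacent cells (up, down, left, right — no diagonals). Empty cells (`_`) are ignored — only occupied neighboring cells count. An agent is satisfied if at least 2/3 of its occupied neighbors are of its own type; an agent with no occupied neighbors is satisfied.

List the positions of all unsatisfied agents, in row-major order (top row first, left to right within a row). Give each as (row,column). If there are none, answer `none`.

(0,0)B 1/1 satisfied
(0,1)B 2/2 satisfied
(1,1)B 1/3 not
(1,2)R 1/2 not
(2,1)R 1/2 not
(2,2)R 3/3 satisfied
(3,0)R 0/0 satisfied
(3,2)R 1/1 satisfied

(1,1), (1,2), (2,1)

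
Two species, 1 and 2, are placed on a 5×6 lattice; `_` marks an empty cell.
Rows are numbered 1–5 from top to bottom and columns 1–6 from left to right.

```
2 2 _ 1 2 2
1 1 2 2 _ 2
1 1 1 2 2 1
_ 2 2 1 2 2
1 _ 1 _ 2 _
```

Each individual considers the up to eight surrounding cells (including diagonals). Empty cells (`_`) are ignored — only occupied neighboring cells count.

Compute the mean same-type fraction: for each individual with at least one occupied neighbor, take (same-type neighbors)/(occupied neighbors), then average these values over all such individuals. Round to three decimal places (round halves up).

Row 1: (1,1)2 1/3 · (1,2)2 2/4 · (1,4)1 0/3 · (1,5)2 3/4 · (1,6)2 2/2
Row 2: (2,1)1 3/5 · (2,2)1 4/7 · (2,3)2 3/7 · (2,4)2 4/6 · (2,6)2 3/4
Row 3: (3,1)1 3/4 · (3,2)1 4/7 · (3,3)1 3/8 · (3,4)2 5/7 · (3,5)2 5/7 · (3,6)1 0/4
Row 4: (4,2)2 1/6 · (4,3)2 2/6 · (4,4)1 2/7 · (4,5)2 4/6 · (4,6)2 3/4
Row 5: (5,1)1 0/1 · (5,3)1 1/3 · (5,5)2 2/3
Sum over 24 individuals: 1/3 + 2/4 + 0/3 + 3/4 + 2/2 + 3/5 + 4/7 + 3/7 + 4/6 + 3/4 + 3/4 + 4/7 + 3/8 + 5/7 + 5/7 + 0/4 + 1/6 + 2/6 + 2/7 + 4/6 + 3/4 + 0/1 + 1/3 + 2/3 = 10019/840; mean = 10019/840 ÷ 24 = 10019/20160 = 0.496974… → 0.497.

0.497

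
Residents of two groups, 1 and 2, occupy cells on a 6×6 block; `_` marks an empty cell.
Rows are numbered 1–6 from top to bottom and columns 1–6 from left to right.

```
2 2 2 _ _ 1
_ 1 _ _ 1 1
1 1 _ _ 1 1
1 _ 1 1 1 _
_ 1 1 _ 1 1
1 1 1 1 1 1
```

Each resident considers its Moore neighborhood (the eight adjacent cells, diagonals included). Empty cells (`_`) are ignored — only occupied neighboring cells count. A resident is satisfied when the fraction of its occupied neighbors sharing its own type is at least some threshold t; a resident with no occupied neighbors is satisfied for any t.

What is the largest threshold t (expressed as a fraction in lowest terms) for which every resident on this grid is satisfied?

2/5

Row 1: (1,1)2 1/2 · (1,2)2 2/3 · (1,3)2 1/2 · (1,6)1 2/2
Row 2: (2,2)1 2/5 · (2,5)1 4/4 · (2,6)1 4/4
Row 3: (3,1)1 3/3 · (3,2)1 4/4 · (3,5)1 5/5 · (3,6)1 4/4
Row 4: (4,1)1 3/3 · (4,3)1 4/4 · (4,4)1 5/5 · (4,5)1 5/5
Row 5: (5,2)1 6/6 · (5,3)1 6/6 · (5,5)1 6/6 · (5,6)1 4/4
Row 6: (6,1)1 2/2 · (6,2)1 4/4 · (6,3)1 4/4 · (6,4)1 4/4 · (6,5)1 4/4 · (6,6)1 3/3
The smallest same-type fraction is 2/5 at (2,2), which reduces to 2/5. Any threshold above that leaves this resident unsatisfied.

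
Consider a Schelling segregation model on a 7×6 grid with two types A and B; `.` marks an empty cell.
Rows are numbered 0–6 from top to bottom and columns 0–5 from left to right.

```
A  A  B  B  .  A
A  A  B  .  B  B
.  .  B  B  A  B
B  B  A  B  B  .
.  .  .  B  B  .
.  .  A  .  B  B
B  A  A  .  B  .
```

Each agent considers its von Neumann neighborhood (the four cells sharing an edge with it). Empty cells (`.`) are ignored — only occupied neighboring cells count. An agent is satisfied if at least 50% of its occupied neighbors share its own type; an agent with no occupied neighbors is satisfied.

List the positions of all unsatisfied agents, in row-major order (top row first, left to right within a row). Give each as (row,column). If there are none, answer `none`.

(0,5), (2,4), (3,2), (6,0)

(0,0)A 2/2 ✓
(0,1)A 2/3 ✓
(0,2)B 2/3 ✓
(0,3)B 1/1 ✓
(0,5)A 0/1 ✗
(1,0)A 2/2 ✓
(1,1)A 2/3 ✓
(1,2)B 2/3 ✓
(1,4)B 1/2 ✓
(1,5)B 2/3 ✓
(2,2)B 2/3 ✓
(2,3)B 2/3 ✓
(2,4)A 0/4 ✗
(2,5)B 1/2 ✓
(3,0)B 1/1 ✓
(3,1)B 1/2 ✓
(3,2)A 0/3 ✗
(3,3)B 3/4 ✓
(3,4)B 2/3 ✓
(4,3)B 2/2 ✓
(4,4)B 3/3 ✓
(5,2)A 1/1 ✓
(5,4)B 3/3 ✓
(5,5)B 1/1 ✓
(6,0)B 0/1 ✗
(6,1)A 1/2 ✓
(6,2)A 2/2 ✓
(6,4)B 1/1 ✓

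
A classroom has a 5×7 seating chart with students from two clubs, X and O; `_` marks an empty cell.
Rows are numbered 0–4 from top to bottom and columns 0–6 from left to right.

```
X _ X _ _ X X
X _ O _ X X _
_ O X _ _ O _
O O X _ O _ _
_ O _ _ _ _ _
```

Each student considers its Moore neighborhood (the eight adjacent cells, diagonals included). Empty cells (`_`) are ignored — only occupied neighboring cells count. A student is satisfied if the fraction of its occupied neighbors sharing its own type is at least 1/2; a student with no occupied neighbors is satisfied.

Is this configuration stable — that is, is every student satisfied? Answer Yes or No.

Row 0: (0,0)X 1/1 ok · (0,2)X 0/1 unhappy · (0,5)X 3/3 ok · (0,6)X 2/2 ok
Row 1: (1,0)X 1/2 ok · (1,2)O 1/3 unhappy · (1,4)X 2/3 ok · (1,5)X 3/4 ok
Row 2: (2,1)O 3/6 ok · (2,2)X 1/4 unhappy · (2,5)O 1/3 unhappy
Row 3: (3,0)O 3/3 ok · (3,1)O 3/5 ok · (3,2)X 1/4 unhappy · (3,4)O 1/1 ok
Row 4: (4,1)O 2/3 ok
For instance (0,2) has only 0/1 same-type neighbors, below 1/2.

No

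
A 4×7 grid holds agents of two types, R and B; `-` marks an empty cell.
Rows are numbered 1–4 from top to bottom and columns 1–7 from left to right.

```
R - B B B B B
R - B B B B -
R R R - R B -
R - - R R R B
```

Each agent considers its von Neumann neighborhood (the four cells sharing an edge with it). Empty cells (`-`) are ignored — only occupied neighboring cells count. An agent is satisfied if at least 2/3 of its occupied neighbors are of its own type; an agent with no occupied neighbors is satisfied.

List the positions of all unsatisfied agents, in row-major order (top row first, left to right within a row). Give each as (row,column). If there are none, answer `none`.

(3,3), (3,5), (3,6), (4,6), (4,7)

(1,1)R 1/1 ✓
(1,3)B 2/2 ✓
(1,4)B 3/3 ✓
(1,5)B 3/3 ✓
(1,6)B 3/3 ✓
(1,7)B 1/1 ✓
(2,1)R 2/2 ✓
(2,3)B 2/3 ✓
(2,4)B 3/3 ✓
(2,5)B 3/4 ✓
(2,6)B 3/3 ✓
(3,1)R 3/3 ✓
(3,2)R 2/2 ✓
(3,3)R 1/2 ✗
(3,5)R 1/3 ✗
(3,6)B 1/3 ✗
(4,1)R 1/1 ✓
(4,4)R 1/1 ✓
(4,5)R 3/3 ✓
(4,6)R 1/3 ✗
(4,7)B 0/1 ✗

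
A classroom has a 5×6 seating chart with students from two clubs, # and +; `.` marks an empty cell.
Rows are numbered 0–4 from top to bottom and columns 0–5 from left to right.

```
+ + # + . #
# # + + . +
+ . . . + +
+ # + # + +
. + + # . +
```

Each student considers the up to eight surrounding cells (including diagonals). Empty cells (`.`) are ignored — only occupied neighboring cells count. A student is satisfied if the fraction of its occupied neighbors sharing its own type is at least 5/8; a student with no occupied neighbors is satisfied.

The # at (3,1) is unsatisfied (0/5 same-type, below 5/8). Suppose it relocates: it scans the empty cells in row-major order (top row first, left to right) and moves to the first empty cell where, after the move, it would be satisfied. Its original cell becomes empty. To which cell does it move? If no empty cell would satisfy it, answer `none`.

none

Vacating (3,1). Empty cells in order:
  (0,4): 1/4 same-type → still unsatisfied.
  (1,4): 1/6 same-type → still unsatisfied.
  (2,1): 2/6 same-type → still unsatisfied.
  (2,2): 2/5 same-type → still unsatisfied.
  (2,3): 1/6 same-type → still unsatisfied.
  (4,0): 0/2 same-type → still unsatisfied.
  (4,4): 2/5 same-type → still unsatisfied.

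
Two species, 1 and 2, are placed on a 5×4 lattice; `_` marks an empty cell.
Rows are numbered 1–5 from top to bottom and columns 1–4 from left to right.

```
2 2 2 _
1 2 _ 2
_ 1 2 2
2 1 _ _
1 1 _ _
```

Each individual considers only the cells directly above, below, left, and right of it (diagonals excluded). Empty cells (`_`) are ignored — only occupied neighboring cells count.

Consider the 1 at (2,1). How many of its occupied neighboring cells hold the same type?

0

Occupied neighbors of (2,1): (1,1)=2, (2,2)=2.
Same type (1): 0 of 2.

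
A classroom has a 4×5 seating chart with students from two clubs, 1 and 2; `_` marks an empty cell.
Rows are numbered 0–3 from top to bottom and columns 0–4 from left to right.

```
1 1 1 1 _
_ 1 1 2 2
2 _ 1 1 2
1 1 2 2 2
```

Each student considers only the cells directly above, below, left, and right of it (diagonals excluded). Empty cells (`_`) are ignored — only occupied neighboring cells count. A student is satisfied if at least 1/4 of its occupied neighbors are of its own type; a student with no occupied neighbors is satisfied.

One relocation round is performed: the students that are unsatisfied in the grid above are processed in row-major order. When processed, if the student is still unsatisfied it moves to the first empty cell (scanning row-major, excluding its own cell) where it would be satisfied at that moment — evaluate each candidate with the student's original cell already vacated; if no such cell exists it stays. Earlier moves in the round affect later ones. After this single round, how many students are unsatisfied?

Initially unsatisfied (in order): (2,0).
  (2,0) → (0,4).
Resulting grid:
1 1 1 1 2
_ 1 1 2 2
_ _ 1 1 2
1 1 2 2 2
All satisfied now.

0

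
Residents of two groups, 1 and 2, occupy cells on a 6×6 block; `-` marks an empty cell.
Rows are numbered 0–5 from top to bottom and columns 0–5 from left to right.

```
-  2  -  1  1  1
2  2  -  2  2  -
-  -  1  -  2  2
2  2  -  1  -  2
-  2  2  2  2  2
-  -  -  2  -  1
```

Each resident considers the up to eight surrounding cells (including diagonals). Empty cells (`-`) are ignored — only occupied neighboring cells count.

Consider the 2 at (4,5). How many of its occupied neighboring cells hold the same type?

2

Occupied neighbors of (4,5): (3,5)=2, (4,4)=2, (5,5)=1.
Same type (2): 2 of 3.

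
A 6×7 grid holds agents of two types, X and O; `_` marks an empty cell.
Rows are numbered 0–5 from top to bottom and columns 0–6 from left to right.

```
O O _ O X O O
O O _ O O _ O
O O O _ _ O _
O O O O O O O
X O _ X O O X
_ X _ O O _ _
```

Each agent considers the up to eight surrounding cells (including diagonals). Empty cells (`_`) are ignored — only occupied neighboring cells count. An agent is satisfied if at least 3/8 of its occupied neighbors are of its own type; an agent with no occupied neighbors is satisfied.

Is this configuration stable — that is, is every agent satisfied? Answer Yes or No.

No

(0,0)O 3/3 ✓
(0,1)O 3/3 ✓
(0,3)O 2/3 ✓
(0,4)X 0/4 ✗
(0,5)O 3/4 ✓
(0,6)O 2/2 ✓
(1,0)O 5/5 ✓
(1,1)O 6/6 ✓
(1,3)O 3/4 ✓
(1,4)O 4/5 ✓
(1,6)O 3/3 ✓
(2,0)O 5/5 ✓
(2,1)O 7/7 ✓
(2,2)O 6/6 ✓
(2,5)O 5/5 ✓
(3,0)O 4/5 ✓
(3,1)O 6/7 ✓
(3,2)O 5/6 ✓
(3,3)O 4/5 ✓
(3,4)O 5/6 ✓
(3,5)O 5/6 ✓
(3,6)O 3/4 ✓
(4,0)X 1/4 ✗
(4,1)O 3/5 ✓
(4,3)X 0/6 ✗
(4,4)O 6/7 ✓
(4,5)O 5/6 ✓
(4,6)X 0/3 ✗
(5,1)X 1/2 ✓
(5,3)O 2/3 ✓
(5,4)O 3/4 ✓
For instance (0,4) has only 0/4 same-type neighbors, below 3/8.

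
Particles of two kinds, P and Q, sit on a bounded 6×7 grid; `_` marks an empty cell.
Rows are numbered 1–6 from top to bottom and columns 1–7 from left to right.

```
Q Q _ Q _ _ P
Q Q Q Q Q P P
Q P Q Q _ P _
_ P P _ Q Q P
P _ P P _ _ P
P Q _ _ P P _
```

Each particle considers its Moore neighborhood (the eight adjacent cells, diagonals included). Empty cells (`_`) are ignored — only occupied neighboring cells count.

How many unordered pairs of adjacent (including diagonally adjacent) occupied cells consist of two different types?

19

Scan each occupied cell's neighbors to the right and below (and the two forward diagonals) so each pair is counted once.
Row 1: Q(1,1)–Q(1,2)= Q(1,1)–Q(2,1)= Q(1,1)–Q(2,2)= Q(1,2)–Q(2,2)= Q(1,2)–Q(2,3)= Q(1,2)–Q(2,1)= Q(1,4)–Q(2,4)= Q(1,4)–Q(2,5)= Q(1,4)–Q(2,3)= P(1,7)–P(2,7)= P(1,7)–P(2,6)=  → 0/11 unlike.
Row 2: Q(2,1)–Q(2,2)= Q(2,1)–Q(3,1)= Q(2,1)–P(3,2)≠ Q(2,2)–Q(2,3)= Q(2,2)–P(3,2)≠ Q(2,2)–Q(3,3)= Q(2,2)–Q(3,1)= Q(2,3)–Q(2,4)= Q(2,3)–Q(3,3)= Q(2,3)–Q(3,4)= Q(2,3)–P(3,2)≠ Q(2,4)–Q(2,5)= Q(2,4)–Q(3,4)= Q(2,4)–Q(3,3)= Q(2,5)–P(2,6)≠ Q(2,5)–P(3,6)≠ Q(2,5)–Q(3,4)= P(2,6)–P(2,7)= P(2,6)–P(3,6)= P(2,7)–P(3,6)=  → 5/20 unlike.
Row 3: Q(3,1)–P(3,2)≠ Q(3,1)–P(4,2)≠ P(3,2)–Q(3,3)≠ P(3,2)–P(4,2)= P(3,2)–P(4,3)= Q(3,3)–Q(3,4)= Q(3,3)–P(4,3)≠ Q(3,3)–P(4,2)≠ Q(3,4)–Q(4,5)= Q(3,4)–P(4,3)≠ P(3,6)–Q(4,6)≠ P(3,6)–P(4,7)= P(3,6)–Q(4,5)≠  → 8/13 unlike.
Row 4: P(4,2)–P(4,3)= P(4,2)–P(5,3)= P(4,2)–P(5,1)= P(4,3)–P(5,3)= P(4,3)–P(5,4)= Q(4,5)–Q(4,6)= Q(4,5)–P(5,4)≠ Q(4,6)–P(4,7)≠ Q(4,6)–P(5,7)≠ P(4,7)–P(5,7)=  → 3/10 unlike.
Row 5: P(5,1)–P(6,1)= P(5,1)–Q(6,2)≠ P(5,3)–P(5,4)= P(5,3)–Q(6,2)≠ P(5,4)–P(6,5)= P(5,7)–P(6,6)=  → 2/6 unlike.
Row 6: P(6,1)–Q(6,2)≠ P(6,5)–P(6,6)=  → 1/2 unlike.
Total adjacent occupied pairs: 62; unlike-type pairs: 19.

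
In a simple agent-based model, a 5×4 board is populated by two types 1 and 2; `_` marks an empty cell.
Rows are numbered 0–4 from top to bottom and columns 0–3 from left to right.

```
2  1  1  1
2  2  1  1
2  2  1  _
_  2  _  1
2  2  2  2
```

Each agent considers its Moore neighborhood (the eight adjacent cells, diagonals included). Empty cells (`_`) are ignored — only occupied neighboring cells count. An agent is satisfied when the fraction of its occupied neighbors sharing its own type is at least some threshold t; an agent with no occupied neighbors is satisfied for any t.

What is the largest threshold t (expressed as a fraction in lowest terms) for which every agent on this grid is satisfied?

1/3

(0,0)2 2/3
(0,1)1 2/5
(0,2)1 4/5
(0,3)1 3/3
(1,0)2 4/5
(1,1)2 4/8
(1,2)1 5/7
(1,3)1 4/4
(2,0)2 4/4
(2,1)2 4/6
(2,2)1 3/6
(3,1)2 5/6
(3,3)1 1/3
(4,0)2 2/2
(4,1)2 3/3
(4,2)2 3/4
(4,3)2 1/2
The smallest same-type fraction is 1/3 at (3,3), which reduces to 1/3. Any threshold above that leaves this agent unsatisfied.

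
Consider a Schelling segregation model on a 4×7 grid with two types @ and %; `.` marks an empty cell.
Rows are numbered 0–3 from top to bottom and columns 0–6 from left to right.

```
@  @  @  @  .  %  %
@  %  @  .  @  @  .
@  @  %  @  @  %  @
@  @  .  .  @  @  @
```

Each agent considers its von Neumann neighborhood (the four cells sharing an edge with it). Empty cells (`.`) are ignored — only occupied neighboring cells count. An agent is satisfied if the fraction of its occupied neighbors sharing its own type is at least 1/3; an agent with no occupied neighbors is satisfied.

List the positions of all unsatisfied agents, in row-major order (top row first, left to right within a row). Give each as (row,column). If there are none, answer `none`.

(1,1), (2,2), (2,5)

Row 0: (0,0)@ 2/2 ok · (0,1)@ 2/3 ok · (0,2)@ 3/3 ok · (0,3)@ 1/1 ok · (0,5)% 1/2 ok · (0,6)% 1/1 ok
Row 1: (1,0)@ 2/3 ok · (1,1)% 0/4 unhappy · (1,2)@ 1/3 ok · (1,4)@ 2/2 ok · (1,5)@ 1/3 ok
Row 2: (2,0)@ 3/3 ok · (2,1)@ 2/4 ok · (2,2)% 0/3 unhappy · (2,3)@ 1/2 ok · (2,4)@ 3/4 ok · (2,5)% 0/4 unhappy · (2,6)@ 1/2 ok
Row 3: (3,0)@ 2/2 ok · (3,1)@ 2/2 ok · (3,4)@ 2/2 ok · (3,5)@ 2/3 ok · (3,6)@ 2/2 ok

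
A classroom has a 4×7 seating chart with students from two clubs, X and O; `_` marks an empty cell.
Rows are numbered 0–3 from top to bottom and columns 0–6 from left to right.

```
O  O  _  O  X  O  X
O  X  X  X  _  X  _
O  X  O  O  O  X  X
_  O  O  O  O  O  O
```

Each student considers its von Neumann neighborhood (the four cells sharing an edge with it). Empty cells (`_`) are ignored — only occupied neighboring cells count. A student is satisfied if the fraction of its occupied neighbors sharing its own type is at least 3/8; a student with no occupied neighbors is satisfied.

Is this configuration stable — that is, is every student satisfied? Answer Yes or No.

(0,0)O 2/2 ok
(0,1)O 1/2 ok
(0,3)O 0/2 unhappy
(0,4)X 0/2 unhappy
(0,5)O 0/3 unhappy
(0,6)X 0/1 unhappy
(1,0)O 2/3 ok
(1,1)X 2/4 ok
(1,2)X 2/3 ok
(1,3)X 1/3 unhappy
(1,5)X 1/2 ok
(2,0)O 1/2 ok
(2,1)X 1/4 unhappy
(2,2)O 2/4 ok
(2,3)O 3/4 ok
(2,4)O 2/3 ok
(2,5)X 2/4 ok
(2,6)X 1/2 ok
(3,1)O 1/2 ok
(3,2)O 3/3 ok
(3,3)O 3/3 ok
(3,4)O 3/3 ok
(3,5)O 2/3 ok
(3,6)O 1/2 ok
For instance (0,3) has only 0/2 same-type neighbors, below 3/8.

No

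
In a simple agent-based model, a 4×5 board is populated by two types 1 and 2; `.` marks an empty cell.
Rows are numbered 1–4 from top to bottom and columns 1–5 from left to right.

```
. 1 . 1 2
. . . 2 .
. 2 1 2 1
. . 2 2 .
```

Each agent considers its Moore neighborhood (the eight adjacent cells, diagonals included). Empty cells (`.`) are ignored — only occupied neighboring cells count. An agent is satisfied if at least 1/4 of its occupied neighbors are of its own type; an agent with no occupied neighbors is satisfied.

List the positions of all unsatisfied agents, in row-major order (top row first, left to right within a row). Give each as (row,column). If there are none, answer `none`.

(1,4), (3,3), (3,5)

Row 1: (1,2)1 0/0 ✓ · (1,4)1 0/2 ✗ · (1,5)2 1/2 ✓
Row 2: (2,4)2 2/5 ✓
Row 3: (3,2)2 1/2 ✓ · (3,3)1 0/5 ✗ · (3,4)2 3/5 ✓ · (3,5)1 0/3 ✗
Row 4: (4,3)2 3/4 ✓ · (4,4)2 2/4 ✓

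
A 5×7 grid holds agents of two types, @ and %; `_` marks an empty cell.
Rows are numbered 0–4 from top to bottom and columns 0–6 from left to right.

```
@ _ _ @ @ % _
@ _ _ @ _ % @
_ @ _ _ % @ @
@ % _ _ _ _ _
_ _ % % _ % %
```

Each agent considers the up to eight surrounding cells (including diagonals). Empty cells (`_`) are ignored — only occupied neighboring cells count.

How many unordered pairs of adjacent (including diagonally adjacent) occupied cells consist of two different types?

Scan each occupied cell's neighbors to the right and below (and the two forward diagonals) so each pair is counted once.
From row 0: 3 unlike of 8 pairs (running 3/8).
From row 1: 4 unlike of 8 pairs (running 7/16).
From row 2: 2 unlike of 4 pairs (running 9/20).
From row 3: 1 unlike of 2 pairs (running 10/22).
From row 4: 0 unlike of 2 pairs (running 10/24).
Total adjacent occupied pairs: 24; unlike-type pairs: 10.

10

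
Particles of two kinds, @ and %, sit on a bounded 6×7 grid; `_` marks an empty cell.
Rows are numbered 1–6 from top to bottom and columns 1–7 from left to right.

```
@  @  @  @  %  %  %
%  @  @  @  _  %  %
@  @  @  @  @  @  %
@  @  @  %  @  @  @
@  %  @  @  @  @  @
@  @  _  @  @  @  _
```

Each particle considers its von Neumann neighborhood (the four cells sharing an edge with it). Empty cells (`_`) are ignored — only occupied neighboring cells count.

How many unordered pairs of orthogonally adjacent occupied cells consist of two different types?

Scan each occupied cell's neighbors to the right and below so each pair is counted once.
From row 1: 2 unlike of 12 pairs (running 2/12).
From row 2: 3 unlike of 10 pairs (running 5/22).
From row 3: 3 unlike of 13 pairs (running 8/35).
From row 4: 4 unlike of 13 pairs (running 12/48).
From row 5: 3 unlike of 11 pairs (running 15/59).
From row 6: 0 unlike of 3 pairs (running 15/62).
Total adjacent occupied pairs: 62; unlike-type pairs: 15.

15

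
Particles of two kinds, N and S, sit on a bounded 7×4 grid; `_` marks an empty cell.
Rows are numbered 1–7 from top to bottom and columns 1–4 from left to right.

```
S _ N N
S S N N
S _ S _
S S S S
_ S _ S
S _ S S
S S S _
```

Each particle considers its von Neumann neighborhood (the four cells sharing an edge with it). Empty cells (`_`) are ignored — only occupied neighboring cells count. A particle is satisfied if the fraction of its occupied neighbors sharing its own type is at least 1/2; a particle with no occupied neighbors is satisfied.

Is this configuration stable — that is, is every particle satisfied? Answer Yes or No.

Row 1: (1,1)S 1/1 satisfied · (1,3)N 2/2 satisfied · (1,4)N 2/2 satisfied
Row 2: (2,1)S 3/3 satisfied · (2,2)S 1/2 satisfied · (2,3)N 2/4 satisfied · (2,4)N 2/2 satisfied
Row 3: (3,1)S 2/2 satisfied · (3,3)S 1/2 satisfied
Row 4: (4,1)S 2/2 satisfied · (4,2)S 3/3 satisfied · (4,3)S 3/3 satisfied · (4,4)S 2/2 satisfied
Row 5: (5,2)S 1/1 satisfied · (5,4)S 2/2 satisfied
Row 6: (6,1)S 1/1 satisfied · (6,3)S 2/2 satisfied · (6,4)S 2/2 satisfied
Row 7: (7,1)S 2/2 satisfied · (7,2)S 2/2 satisfied · (7,3)S 2/2 satisfied
All meet the threshold, so the configuration is stable.

Yes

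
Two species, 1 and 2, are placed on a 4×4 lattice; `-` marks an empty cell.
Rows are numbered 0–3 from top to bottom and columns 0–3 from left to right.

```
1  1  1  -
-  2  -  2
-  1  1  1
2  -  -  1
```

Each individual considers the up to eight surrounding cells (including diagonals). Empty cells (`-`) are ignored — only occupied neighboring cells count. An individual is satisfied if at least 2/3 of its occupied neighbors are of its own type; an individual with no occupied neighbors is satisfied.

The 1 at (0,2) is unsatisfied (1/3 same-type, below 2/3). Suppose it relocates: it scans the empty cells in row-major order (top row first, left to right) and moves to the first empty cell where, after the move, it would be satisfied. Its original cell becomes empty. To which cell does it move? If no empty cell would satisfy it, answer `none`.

Vacating (0,2). Empty cells in order:
  (0,3): 0/1 same-type → still unsatisfied.
  (1,0): 3/4 same-type → satisfied — stop here.

(1,0)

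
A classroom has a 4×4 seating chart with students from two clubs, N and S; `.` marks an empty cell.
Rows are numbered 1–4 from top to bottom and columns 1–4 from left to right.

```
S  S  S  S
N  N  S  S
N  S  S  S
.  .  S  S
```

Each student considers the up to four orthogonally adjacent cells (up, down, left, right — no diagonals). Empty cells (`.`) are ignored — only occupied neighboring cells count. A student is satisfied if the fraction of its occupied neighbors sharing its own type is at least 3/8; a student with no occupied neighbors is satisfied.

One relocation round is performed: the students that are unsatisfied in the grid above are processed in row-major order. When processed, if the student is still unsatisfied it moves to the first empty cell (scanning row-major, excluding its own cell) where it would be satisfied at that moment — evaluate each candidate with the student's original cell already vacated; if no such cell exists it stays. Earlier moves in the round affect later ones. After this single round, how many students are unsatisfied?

Initially unsatisfied (in order): (2,2), (3,2).
  (2,2) → (4,1).
  (3,2): now satisfied by earlier moves; stays.
Resulting grid:
S S S S
N . S S
N S S S
N . S S
All satisfied now.

0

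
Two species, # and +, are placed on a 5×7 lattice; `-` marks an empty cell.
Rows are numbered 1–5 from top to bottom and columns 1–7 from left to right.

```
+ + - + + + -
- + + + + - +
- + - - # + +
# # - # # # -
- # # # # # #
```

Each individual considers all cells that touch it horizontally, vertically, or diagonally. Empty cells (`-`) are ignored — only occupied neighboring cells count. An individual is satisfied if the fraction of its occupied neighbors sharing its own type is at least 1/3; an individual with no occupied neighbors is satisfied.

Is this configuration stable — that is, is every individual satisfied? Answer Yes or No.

Yes

Row 1: (1,1)+ 2/2 satisfied · (1,2)+ 3/3 satisfied · (1,4)+ 4/4 satisfied · (1,5)+ 4/4 satisfied · (1,6)+ 3/3 satisfied
Row 2: (2,2)+ 4/4 satisfied · (2,3)+ 5/5 satisfied · (2,4)+ 4/5 satisfied · (2,5)+ 5/6 satisfied · (2,7)+ 3/3 satisfied
Row 3: (3,2)+ 2/4 satisfied · (3,5)# 3/6 satisfied · (3,6)+ 3/6 satisfied · (3,7)+ 2/3 satisfied
Row 4: (4,1)# 2/3 satisfied · (4,2)# 3/4 satisfied · (4,4)# 5/5 satisfied · (4,5)# 6/7 satisfied · (4,6)# 5/7 satisfied
Row 5: (5,2)# 3/3 satisfied · (5,3)# 4/4 satisfied · (5,4)# 4/4 satisfied · (5,5)# 5/5 satisfied · (5,6)# 4/4 satisfied · (5,7)# 2/2 satisfied
All meet the threshold, so the configuration is stable.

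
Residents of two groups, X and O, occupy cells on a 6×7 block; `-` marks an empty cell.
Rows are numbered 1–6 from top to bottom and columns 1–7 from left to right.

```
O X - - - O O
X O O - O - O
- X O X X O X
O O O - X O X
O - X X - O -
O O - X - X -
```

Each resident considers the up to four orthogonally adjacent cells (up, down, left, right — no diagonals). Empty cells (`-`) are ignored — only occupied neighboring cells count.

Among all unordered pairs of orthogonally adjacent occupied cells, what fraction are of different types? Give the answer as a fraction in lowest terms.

16/33

Scan each occupied cell's neighbors to the right and below so each pair is counted once.
Row 1: O(1,1)–X(1,2)≠ O(1,1)–X(2,1)≠ X(1,2)–O(2,2)≠ O(1,6)–O(1,7)= O(1,7)–O(2,7)=  → 3/5 unlike.
Row 2: X(2,1)–O(2,2)≠ O(2,2)–O(2,3)= O(2,2)–X(3,2)≠ O(2,3)–O(3,3)= O(2,5)–X(3,5)≠ O(2,7)–X(3,7)≠  → 4/6 unlike.
Row 3: X(3,2)–O(3,3)≠ X(3,2)–O(4,2)≠ O(3,3)–X(3,4)≠ O(3,3)–O(4,3)= X(3,4)–X(3,5)= X(3,5)–O(3,6)≠ X(3,5)–X(4,5)= O(3,6)–X(3,7)≠ O(3,6)–O(4,6)= X(3,7)–X(4,7)=  → 5/10 unlike.
Row 4: O(4,1)–O(4,2)= O(4,1)–O(5,1)= O(4,2)–O(4,3)= O(4,3)–X(5,3)≠ X(4,5)–O(4,6)≠ O(4,6)–X(4,7)≠ O(4,6)–O(5,6)=  → 3/7 unlike.
Row 5: O(5,1)–O(6,1)= X(5,3)–X(5,4)= X(5,4)–X(6,4)= O(5,6)–X(6,6)≠  → 1/4 unlike.
Row 6: O(6,1)–O(6,2)=  → 0/1 unlike.
Total adjacent occupied pairs: 33; unlike-type pairs: 16.
16/33 is already in lowest terms.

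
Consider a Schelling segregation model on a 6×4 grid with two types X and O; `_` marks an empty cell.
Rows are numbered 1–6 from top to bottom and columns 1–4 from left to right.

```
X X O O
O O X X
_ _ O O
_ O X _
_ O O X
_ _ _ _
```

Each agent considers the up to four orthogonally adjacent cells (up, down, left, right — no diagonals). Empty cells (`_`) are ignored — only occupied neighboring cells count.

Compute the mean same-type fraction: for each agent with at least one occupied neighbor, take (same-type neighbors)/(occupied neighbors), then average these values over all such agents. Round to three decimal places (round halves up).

0.383

Row 1: (1,1)X 1/2 · (1,2)X 1/3 · (1,3)O 1/3 · (1,4)O 1/2
Row 2: (2,1)O 1/2 · (2,2)O 1/3 · (2,3)X 1/4 · (2,4)X 1/3
Row 3: (3,3)O 1/3 · (3,4)O 1/2
Row 4: (4,2)O 1/2 · (4,3)X 0/3
Row 5: (5,2)O 2/2 · (5,3)O 1/3 · (5,4)X 0/1
Sum over 15 agents: 1/2 + 1/3 + 1/3 + 1/2 + 1/2 + 1/3 + 1/4 + 1/3 + 1/3 + 1/2 + 1/2 + 0/3 + 2/2 + 1/3 + 0/1 = 23/4; mean = 23/4 ÷ 15 = 23/60 = 0.383333… → 0.383.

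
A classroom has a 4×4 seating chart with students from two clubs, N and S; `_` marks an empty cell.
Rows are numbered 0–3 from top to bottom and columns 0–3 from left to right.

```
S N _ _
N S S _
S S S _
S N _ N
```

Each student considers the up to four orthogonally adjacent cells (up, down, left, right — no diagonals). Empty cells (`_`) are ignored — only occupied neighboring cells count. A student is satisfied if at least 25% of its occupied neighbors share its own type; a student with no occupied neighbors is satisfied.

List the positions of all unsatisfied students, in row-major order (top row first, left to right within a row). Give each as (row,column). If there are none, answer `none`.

(0,0)S 0/2 ✗
(0,1)N 0/2 ✗
(1,0)N 0/3 ✗
(1,1)S 2/4 ✓
(1,2)S 2/2 ✓
(2,0)S 2/3 ✓
(2,1)S 3/4 ✓
(2,2)S 2/2 ✓
(3,0)S 1/2 ✓
(3,1)N 0/2 ✗
(3,3)N 0/0 ✓

(0,0), (0,1), (1,0), (3,1)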